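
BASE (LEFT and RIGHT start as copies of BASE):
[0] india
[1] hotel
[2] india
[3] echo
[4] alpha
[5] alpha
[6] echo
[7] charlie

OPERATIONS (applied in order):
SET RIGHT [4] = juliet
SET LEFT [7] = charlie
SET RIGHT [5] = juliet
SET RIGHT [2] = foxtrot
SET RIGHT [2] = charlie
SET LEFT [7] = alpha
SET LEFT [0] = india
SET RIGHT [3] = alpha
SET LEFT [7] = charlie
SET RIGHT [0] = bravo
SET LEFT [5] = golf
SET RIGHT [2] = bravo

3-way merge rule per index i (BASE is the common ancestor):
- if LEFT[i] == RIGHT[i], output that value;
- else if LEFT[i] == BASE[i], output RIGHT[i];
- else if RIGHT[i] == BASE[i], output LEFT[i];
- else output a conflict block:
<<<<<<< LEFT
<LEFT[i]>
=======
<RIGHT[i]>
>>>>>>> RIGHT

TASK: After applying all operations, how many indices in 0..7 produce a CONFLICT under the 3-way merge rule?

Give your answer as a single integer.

Answer: 1

Derivation:
Final LEFT:  [india, hotel, india, echo, alpha, golf, echo, charlie]
Final RIGHT: [bravo, hotel, bravo, alpha, juliet, juliet, echo, charlie]
i=0: L=india=BASE, R=bravo -> take RIGHT -> bravo
i=1: L=hotel R=hotel -> agree -> hotel
i=2: L=india=BASE, R=bravo -> take RIGHT -> bravo
i=3: L=echo=BASE, R=alpha -> take RIGHT -> alpha
i=4: L=alpha=BASE, R=juliet -> take RIGHT -> juliet
i=5: BASE=alpha L=golf R=juliet all differ -> CONFLICT
i=6: L=echo R=echo -> agree -> echo
i=7: L=charlie R=charlie -> agree -> charlie
Conflict count: 1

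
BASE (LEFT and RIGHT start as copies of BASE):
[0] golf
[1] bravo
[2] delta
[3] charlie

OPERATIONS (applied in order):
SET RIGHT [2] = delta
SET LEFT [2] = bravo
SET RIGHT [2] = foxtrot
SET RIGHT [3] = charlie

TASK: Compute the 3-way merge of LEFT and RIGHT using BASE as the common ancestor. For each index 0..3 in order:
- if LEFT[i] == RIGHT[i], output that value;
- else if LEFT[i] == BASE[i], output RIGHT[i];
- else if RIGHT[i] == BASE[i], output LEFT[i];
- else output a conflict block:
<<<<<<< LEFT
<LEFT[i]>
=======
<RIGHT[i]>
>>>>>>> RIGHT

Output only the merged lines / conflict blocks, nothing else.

Final LEFT:  [golf, bravo, bravo, charlie]
Final RIGHT: [golf, bravo, foxtrot, charlie]
i=0: L=golf R=golf -> agree -> golf
i=1: L=bravo R=bravo -> agree -> bravo
i=2: BASE=delta L=bravo R=foxtrot all differ -> CONFLICT
i=3: L=charlie R=charlie -> agree -> charlie

Answer: golf
bravo
<<<<<<< LEFT
bravo
=======
foxtrot
>>>>>>> RIGHT
charlie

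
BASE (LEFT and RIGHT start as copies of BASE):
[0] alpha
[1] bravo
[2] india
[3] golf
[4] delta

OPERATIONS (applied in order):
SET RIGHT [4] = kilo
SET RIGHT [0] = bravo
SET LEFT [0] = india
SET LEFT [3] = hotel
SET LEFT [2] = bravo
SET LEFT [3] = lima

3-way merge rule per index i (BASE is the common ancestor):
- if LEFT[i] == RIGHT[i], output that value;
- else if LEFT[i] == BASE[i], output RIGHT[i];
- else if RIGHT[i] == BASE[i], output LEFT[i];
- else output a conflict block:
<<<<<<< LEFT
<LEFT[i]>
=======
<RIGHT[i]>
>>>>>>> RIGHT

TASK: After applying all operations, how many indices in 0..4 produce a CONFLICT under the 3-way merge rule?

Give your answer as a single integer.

Final LEFT:  [india, bravo, bravo, lima, delta]
Final RIGHT: [bravo, bravo, india, golf, kilo]
i=0: BASE=alpha L=india R=bravo all differ -> CONFLICT
i=1: L=bravo R=bravo -> agree -> bravo
i=2: L=bravo, R=india=BASE -> take LEFT -> bravo
i=3: L=lima, R=golf=BASE -> take LEFT -> lima
i=4: L=delta=BASE, R=kilo -> take RIGHT -> kilo
Conflict count: 1

Answer: 1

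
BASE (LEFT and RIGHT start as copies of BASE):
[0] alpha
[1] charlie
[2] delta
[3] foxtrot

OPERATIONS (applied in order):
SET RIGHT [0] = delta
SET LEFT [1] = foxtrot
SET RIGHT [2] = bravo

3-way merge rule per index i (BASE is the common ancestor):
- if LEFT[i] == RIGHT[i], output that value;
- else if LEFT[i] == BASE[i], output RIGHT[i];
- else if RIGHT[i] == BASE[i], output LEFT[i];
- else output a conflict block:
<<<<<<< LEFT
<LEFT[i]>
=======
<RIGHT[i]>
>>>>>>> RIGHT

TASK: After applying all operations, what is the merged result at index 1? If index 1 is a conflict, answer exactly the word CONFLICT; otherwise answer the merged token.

Answer: foxtrot

Derivation:
Final LEFT:  [alpha, foxtrot, delta, foxtrot]
Final RIGHT: [delta, charlie, bravo, foxtrot]
i=0: L=alpha=BASE, R=delta -> take RIGHT -> delta
i=1: L=foxtrot, R=charlie=BASE -> take LEFT -> foxtrot
i=2: L=delta=BASE, R=bravo -> take RIGHT -> bravo
i=3: L=foxtrot R=foxtrot -> agree -> foxtrot
Index 1 -> foxtrot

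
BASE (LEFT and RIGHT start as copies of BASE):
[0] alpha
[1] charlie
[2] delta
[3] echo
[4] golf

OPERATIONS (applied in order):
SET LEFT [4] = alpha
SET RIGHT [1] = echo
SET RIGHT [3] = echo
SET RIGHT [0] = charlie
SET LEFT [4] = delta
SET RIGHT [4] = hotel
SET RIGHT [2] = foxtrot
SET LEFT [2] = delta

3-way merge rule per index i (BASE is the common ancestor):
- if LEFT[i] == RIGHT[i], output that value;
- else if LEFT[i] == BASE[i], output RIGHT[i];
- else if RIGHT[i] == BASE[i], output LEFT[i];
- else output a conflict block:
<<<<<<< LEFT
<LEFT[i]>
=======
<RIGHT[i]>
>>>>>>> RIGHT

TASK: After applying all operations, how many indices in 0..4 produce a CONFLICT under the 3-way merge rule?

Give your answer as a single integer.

Answer: 1

Derivation:
Final LEFT:  [alpha, charlie, delta, echo, delta]
Final RIGHT: [charlie, echo, foxtrot, echo, hotel]
i=0: L=alpha=BASE, R=charlie -> take RIGHT -> charlie
i=1: L=charlie=BASE, R=echo -> take RIGHT -> echo
i=2: L=delta=BASE, R=foxtrot -> take RIGHT -> foxtrot
i=3: L=echo R=echo -> agree -> echo
i=4: BASE=golf L=delta R=hotel all differ -> CONFLICT
Conflict count: 1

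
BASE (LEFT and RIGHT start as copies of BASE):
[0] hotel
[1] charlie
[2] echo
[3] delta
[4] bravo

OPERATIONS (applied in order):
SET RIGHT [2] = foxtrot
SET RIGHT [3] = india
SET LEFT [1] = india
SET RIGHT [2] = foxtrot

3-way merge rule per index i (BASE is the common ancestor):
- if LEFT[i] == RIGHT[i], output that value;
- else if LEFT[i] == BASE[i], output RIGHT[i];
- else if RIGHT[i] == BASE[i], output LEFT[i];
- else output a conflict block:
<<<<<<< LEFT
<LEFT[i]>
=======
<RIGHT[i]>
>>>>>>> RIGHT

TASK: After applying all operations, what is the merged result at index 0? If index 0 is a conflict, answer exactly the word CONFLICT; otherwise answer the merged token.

Final LEFT:  [hotel, india, echo, delta, bravo]
Final RIGHT: [hotel, charlie, foxtrot, india, bravo]
i=0: L=hotel R=hotel -> agree -> hotel
i=1: L=india, R=charlie=BASE -> take LEFT -> india
i=2: L=echo=BASE, R=foxtrot -> take RIGHT -> foxtrot
i=3: L=delta=BASE, R=india -> take RIGHT -> india
i=4: L=bravo R=bravo -> agree -> bravo
Index 0 -> hotel

Answer: hotel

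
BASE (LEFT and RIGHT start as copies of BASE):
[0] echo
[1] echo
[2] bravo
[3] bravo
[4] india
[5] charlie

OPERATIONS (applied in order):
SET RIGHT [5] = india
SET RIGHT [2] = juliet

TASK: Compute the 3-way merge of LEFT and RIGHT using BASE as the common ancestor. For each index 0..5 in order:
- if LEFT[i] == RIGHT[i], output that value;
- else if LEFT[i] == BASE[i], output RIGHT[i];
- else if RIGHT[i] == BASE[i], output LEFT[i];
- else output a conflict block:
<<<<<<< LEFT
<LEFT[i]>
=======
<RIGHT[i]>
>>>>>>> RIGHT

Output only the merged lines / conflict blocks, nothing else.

Answer: echo
echo
juliet
bravo
india
india

Derivation:
Final LEFT:  [echo, echo, bravo, bravo, india, charlie]
Final RIGHT: [echo, echo, juliet, bravo, india, india]
i=0: L=echo R=echo -> agree -> echo
i=1: L=echo R=echo -> agree -> echo
i=2: L=bravo=BASE, R=juliet -> take RIGHT -> juliet
i=3: L=bravo R=bravo -> agree -> bravo
i=4: L=india R=india -> agree -> india
i=5: L=charlie=BASE, R=india -> take RIGHT -> india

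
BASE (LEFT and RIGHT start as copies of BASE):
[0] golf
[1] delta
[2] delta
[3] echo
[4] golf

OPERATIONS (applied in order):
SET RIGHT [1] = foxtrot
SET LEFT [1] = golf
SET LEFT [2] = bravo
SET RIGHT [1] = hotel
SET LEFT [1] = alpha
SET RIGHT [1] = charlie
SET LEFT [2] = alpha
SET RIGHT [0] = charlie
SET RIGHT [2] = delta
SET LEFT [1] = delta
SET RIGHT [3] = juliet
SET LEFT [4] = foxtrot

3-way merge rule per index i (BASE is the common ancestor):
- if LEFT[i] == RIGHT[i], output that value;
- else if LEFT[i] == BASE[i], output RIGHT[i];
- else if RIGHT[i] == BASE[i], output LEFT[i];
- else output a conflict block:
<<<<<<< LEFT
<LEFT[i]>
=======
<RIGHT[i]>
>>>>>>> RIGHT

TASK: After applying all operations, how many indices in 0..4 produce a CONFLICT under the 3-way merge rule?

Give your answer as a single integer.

Final LEFT:  [golf, delta, alpha, echo, foxtrot]
Final RIGHT: [charlie, charlie, delta, juliet, golf]
i=0: L=golf=BASE, R=charlie -> take RIGHT -> charlie
i=1: L=delta=BASE, R=charlie -> take RIGHT -> charlie
i=2: L=alpha, R=delta=BASE -> take LEFT -> alpha
i=3: L=echo=BASE, R=juliet -> take RIGHT -> juliet
i=4: L=foxtrot, R=golf=BASE -> take LEFT -> foxtrot
Conflict count: 0

Answer: 0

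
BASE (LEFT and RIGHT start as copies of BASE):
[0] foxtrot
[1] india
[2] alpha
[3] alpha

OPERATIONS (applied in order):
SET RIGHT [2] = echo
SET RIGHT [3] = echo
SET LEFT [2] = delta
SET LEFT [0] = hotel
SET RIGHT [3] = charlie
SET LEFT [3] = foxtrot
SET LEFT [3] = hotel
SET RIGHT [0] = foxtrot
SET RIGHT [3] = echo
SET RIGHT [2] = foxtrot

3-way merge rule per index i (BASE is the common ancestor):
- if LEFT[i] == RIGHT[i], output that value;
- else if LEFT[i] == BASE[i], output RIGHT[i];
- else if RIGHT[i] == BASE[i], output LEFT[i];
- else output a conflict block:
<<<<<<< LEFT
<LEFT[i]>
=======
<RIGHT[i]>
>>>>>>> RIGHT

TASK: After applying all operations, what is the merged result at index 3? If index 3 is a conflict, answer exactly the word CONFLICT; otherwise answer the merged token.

Answer: CONFLICT

Derivation:
Final LEFT:  [hotel, india, delta, hotel]
Final RIGHT: [foxtrot, india, foxtrot, echo]
i=0: L=hotel, R=foxtrot=BASE -> take LEFT -> hotel
i=1: L=india R=india -> agree -> india
i=2: BASE=alpha L=delta R=foxtrot all differ -> CONFLICT
i=3: BASE=alpha L=hotel R=echo all differ -> CONFLICT
Index 3 -> CONFLICT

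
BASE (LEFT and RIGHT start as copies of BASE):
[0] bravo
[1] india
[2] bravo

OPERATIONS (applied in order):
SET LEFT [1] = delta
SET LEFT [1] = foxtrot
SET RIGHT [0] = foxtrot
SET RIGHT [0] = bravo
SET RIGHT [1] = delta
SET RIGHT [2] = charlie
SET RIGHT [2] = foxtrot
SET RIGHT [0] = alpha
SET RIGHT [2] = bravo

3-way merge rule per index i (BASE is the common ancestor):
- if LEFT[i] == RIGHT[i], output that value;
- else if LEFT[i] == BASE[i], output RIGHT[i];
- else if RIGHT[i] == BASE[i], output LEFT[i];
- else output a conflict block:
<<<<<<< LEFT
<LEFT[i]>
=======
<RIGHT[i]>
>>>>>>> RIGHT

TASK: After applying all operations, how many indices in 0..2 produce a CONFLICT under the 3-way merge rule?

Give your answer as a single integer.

Final LEFT:  [bravo, foxtrot, bravo]
Final RIGHT: [alpha, delta, bravo]
i=0: L=bravo=BASE, R=alpha -> take RIGHT -> alpha
i=1: BASE=india L=foxtrot R=delta all differ -> CONFLICT
i=2: L=bravo R=bravo -> agree -> bravo
Conflict count: 1

Answer: 1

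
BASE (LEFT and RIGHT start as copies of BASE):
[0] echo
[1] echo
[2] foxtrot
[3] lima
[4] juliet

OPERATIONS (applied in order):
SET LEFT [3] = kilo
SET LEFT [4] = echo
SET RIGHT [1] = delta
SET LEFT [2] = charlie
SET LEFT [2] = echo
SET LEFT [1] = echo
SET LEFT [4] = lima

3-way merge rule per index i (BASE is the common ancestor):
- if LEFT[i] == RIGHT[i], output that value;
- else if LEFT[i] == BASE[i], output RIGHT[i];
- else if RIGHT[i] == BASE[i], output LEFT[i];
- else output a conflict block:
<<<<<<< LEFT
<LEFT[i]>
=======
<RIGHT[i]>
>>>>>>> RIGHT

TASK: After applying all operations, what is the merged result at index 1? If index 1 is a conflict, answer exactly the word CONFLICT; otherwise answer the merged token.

Answer: delta

Derivation:
Final LEFT:  [echo, echo, echo, kilo, lima]
Final RIGHT: [echo, delta, foxtrot, lima, juliet]
i=0: L=echo R=echo -> agree -> echo
i=1: L=echo=BASE, R=delta -> take RIGHT -> delta
i=2: L=echo, R=foxtrot=BASE -> take LEFT -> echo
i=3: L=kilo, R=lima=BASE -> take LEFT -> kilo
i=4: L=lima, R=juliet=BASE -> take LEFT -> lima
Index 1 -> delta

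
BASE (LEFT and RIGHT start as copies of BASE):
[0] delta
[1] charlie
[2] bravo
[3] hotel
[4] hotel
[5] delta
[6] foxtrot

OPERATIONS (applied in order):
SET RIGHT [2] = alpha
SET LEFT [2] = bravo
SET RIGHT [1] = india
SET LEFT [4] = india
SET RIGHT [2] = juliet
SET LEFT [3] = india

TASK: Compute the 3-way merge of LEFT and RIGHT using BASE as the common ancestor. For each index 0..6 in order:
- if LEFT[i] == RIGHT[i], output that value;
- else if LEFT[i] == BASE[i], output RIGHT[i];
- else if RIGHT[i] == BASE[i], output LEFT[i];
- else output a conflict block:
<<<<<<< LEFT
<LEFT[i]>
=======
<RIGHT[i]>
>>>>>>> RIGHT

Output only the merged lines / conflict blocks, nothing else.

Final LEFT:  [delta, charlie, bravo, india, india, delta, foxtrot]
Final RIGHT: [delta, india, juliet, hotel, hotel, delta, foxtrot]
i=0: L=delta R=delta -> agree -> delta
i=1: L=charlie=BASE, R=india -> take RIGHT -> india
i=2: L=bravo=BASE, R=juliet -> take RIGHT -> juliet
i=3: L=india, R=hotel=BASE -> take LEFT -> india
i=4: L=india, R=hotel=BASE -> take LEFT -> india
i=5: L=delta R=delta -> agree -> delta
i=6: L=foxtrot R=foxtrot -> agree -> foxtrot

Answer: delta
india
juliet
india
india
delta
foxtrot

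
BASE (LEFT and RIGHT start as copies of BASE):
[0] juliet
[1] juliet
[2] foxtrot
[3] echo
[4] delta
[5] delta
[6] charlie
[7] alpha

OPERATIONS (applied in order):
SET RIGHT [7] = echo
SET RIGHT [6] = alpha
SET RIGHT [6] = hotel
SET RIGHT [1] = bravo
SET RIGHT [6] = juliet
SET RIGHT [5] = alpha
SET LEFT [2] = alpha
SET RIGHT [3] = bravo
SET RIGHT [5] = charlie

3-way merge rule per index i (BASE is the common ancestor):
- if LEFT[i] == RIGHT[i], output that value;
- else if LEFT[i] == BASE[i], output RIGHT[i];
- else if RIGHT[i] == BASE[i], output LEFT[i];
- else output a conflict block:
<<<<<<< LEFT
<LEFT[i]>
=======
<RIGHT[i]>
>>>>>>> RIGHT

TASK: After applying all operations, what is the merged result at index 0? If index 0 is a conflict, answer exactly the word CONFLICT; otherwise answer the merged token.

Answer: juliet

Derivation:
Final LEFT:  [juliet, juliet, alpha, echo, delta, delta, charlie, alpha]
Final RIGHT: [juliet, bravo, foxtrot, bravo, delta, charlie, juliet, echo]
i=0: L=juliet R=juliet -> agree -> juliet
i=1: L=juliet=BASE, R=bravo -> take RIGHT -> bravo
i=2: L=alpha, R=foxtrot=BASE -> take LEFT -> alpha
i=3: L=echo=BASE, R=bravo -> take RIGHT -> bravo
i=4: L=delta R=delta -> agree -> delta
i=5: L=delta=BASE, R=charlie -> take RIGHT -> charlie
i=6: L=charlie=BASE, R=juliet -> take RIGHT -> juliet
i=7: L=alpha=BASE, R=echo -> take RIGHT -> echo
Index 0 -> juliet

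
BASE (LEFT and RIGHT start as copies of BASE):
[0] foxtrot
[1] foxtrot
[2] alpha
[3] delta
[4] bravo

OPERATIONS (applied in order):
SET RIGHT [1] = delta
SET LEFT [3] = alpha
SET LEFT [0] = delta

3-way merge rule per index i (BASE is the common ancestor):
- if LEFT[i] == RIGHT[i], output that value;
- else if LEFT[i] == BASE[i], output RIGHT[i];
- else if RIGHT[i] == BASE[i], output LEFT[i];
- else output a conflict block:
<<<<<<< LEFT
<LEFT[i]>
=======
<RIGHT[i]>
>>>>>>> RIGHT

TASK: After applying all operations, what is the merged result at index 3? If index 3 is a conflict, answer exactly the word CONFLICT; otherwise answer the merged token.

Final LEFT:  [delta, foxtrot, alpha, alpha, bravo]
Final RIGHT: [foxtrot, delta, alpha, delta, bravo]
i=0: L=delta, R=foxtrot=BASE -> take LEFT -> delta
i=1: L=foxtrot=BASE, R=delta -> take RIGHT -> delta
i=2: L=alpha R=alpha -> agree -> alpha
i=3: L=alpha, R=delta=BASE -> take LEFT -> alpha
i=4: L=bravo R=bravo -> agree -> bravo
Index 3 -> alpha

Answer: alpha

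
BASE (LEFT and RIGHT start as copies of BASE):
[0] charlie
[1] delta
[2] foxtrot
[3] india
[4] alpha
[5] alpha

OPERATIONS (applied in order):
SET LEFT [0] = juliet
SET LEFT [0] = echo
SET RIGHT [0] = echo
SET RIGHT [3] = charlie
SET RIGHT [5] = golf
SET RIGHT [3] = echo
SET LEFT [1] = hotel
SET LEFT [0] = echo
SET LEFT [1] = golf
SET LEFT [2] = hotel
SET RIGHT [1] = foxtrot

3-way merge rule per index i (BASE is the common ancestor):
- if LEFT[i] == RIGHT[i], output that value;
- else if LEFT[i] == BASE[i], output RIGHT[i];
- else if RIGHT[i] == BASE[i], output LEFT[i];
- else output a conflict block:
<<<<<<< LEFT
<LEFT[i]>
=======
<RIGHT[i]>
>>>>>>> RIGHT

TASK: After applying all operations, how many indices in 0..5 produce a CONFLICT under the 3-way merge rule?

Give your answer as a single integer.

Answer: 1

Derivation:
Final LEFT:  [echo, golf, hotel, india, alpha, alpha]
Final RIGHT: [echo, foxtrot, foxtrot, echo, alpha, golf]
i=0: L=echo R=echo -> agree -> echo
i=1: BASE=delta L=golf R=foxtrot all differ -> CONFLICT
i=2: L=hotel, R=foxtrot=BASE -> take LEFT -> hotel
i=3: L=india=BASE, R=echo -> take RIGHT -> echo
i=4: L=alpha R=alpha -> agree -> alpha
i=5: L=alpha=BASE, R=golf -> take RIGHT -> golf
Conflict count: 1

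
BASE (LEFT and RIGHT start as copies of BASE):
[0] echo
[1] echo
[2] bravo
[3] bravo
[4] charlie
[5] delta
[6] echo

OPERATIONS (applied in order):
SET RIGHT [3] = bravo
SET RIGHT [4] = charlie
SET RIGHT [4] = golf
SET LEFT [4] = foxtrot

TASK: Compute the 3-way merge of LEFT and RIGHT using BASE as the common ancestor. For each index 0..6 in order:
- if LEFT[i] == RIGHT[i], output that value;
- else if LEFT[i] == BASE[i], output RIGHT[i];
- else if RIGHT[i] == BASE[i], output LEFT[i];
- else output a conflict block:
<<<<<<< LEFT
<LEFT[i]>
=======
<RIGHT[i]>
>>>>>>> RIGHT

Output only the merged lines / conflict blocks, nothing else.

Answer: echo
echo
bravo
bravo
<<<<<<< LEFT
foxtrot
=======
golf
>>>>>>> RIGHT
delta
echo

Derivation:
Final LEFT:  [echo, echo, bravo, bravo, foxtrot, delta, echo]
Final RIGHT: [echo, echo, bravo, bravo, golf, delta, echo]
i=0: L=echo R=echo -> agree -> echo
i=1: L=echo R=echo -> agree -> echo
i=2: L=bravo R=bravo -> agree -> bravo
i=3: L=bravo R=bravo -> agree -> bravo
i=4: BASE=charlie L=foxtrot R=golf all differ -> CONFLICT
i=5: L=delta R=delta -> agree -> delta
i=6: L=echo R=echo -> agree -> echo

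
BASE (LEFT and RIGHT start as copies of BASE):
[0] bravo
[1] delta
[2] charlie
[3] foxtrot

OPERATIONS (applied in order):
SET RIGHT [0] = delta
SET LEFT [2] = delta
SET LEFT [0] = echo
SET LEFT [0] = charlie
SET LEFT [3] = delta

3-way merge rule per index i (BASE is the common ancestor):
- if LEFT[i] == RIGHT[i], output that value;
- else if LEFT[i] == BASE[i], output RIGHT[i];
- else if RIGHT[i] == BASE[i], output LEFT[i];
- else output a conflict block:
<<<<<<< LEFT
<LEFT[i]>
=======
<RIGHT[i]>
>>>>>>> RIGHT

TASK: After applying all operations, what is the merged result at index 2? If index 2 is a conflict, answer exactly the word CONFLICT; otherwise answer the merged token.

Answer: delta

Derivation:
Final LEFT:  [charlie, delta, delta, delta]
Final RIGHT: [delta, delta, charlie, foxtrot]
i=0: BASE=bravo L=charlie R=delta all differ -> CONFLICT
i=1: L=delta R=delta -> agree -> delta
i=2: L=delta, R=charlie=BASE -> take LEFT -> delta
i=3: L=delta, R=foxtrot=BASE -> take LEFT -> delta
Index 2 -> delta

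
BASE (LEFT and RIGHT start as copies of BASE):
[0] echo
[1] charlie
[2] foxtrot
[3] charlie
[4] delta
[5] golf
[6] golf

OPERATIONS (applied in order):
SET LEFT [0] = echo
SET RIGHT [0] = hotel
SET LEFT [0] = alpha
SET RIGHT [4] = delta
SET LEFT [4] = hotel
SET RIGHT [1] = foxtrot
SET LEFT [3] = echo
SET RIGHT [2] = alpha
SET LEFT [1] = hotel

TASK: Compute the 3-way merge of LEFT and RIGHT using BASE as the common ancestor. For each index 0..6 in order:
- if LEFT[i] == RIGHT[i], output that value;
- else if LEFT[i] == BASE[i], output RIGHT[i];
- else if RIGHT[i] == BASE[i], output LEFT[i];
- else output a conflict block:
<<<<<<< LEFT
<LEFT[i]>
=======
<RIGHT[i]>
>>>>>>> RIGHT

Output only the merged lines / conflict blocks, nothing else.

Answer: <<<<<<< LEFT
alpha
=======
hotel
>>>>>>> RIGHT
<<<<<<< LEFT
hotel
=======
foxtrot
>>>>>>> RIGHT
alpha
echo
hotel
golf
golf

Derivation:
Final LEFT:  [alpha, hotel, foxtrot, echo, hotel, golf, golf]
Final RIGHT: [hotel, foxtrot, alpha, charlie, delta, golf, golf]
i=0: BASE=echo L=alpha R=hotel all differ -> CONFLICT
i=1: BASE=charlie L=hotel R=foxtrot all differ -> CONFLICT
i=2: L=foxtrot=BASE, R=alpha -> take RIGHT -> alpha
i=3: L=echo, R=charlie=BASE -> take LEFT -> echo
i=4: L=hotel, R=delta=BASE -> take LEFT -> hotel
i=5: L=golf R=golf -> agree -> golf
i=6: L=golf R=golf -> agree -> golf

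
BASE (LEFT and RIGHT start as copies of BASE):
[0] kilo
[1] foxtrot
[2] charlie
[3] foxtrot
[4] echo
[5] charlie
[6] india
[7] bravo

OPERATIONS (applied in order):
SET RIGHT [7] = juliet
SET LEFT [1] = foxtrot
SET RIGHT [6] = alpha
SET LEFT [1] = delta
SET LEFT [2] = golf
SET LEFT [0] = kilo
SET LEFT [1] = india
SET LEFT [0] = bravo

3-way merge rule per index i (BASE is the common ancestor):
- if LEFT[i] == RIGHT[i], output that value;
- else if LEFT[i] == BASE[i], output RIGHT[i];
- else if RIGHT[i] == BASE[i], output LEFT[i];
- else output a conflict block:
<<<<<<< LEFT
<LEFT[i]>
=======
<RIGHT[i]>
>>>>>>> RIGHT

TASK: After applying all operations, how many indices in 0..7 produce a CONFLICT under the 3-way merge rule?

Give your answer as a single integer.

Answer: 0

Derivation:
Final LEFT:  [bravo, india, golf, foxtrot, echo, charlie, india, bravo]
Final RIGHT: [kilo, foxtrot, charlie, foxtrot, echo, charlie, alpha, juliet]
i=0: L=bravo, R=kilo=BASE -> take LEFT -> bravo
i=1: L=india, R=foxtrot=BASE -> take LEFT -> india
i=2: L=golf, R=charlie=BASE -> take LEFT -> golf
i=3: L=foxtrot R=foxtrot -> agree -> foxtrot
i=4: L=echo R=echo -> agree -> echo
i=5: L=charlie R=charlie -> agree -> charlie
i=6: L=india=BASE, R=alpha -> take RIGHT -> alpha
i=7: L=bravo=BASE, R=juliet -> take RIGHT -> juliet
Conflict count: 0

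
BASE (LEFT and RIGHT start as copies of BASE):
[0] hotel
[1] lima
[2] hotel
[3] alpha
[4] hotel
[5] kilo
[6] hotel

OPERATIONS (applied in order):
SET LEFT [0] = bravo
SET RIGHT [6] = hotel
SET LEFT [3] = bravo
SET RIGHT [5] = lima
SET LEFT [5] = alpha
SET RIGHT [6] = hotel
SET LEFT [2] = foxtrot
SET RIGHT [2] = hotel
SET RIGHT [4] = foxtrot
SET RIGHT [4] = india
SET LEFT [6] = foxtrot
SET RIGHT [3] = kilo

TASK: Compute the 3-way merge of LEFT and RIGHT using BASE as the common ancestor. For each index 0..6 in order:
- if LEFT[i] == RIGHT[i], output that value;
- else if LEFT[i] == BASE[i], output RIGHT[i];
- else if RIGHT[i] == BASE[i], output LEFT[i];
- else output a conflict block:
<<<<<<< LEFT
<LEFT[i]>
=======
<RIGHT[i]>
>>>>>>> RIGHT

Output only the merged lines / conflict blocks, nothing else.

Answer: bravo
lima
foxtrot
<<<<<<< LEFT
bravo
=======
kilo
>>>>>>> RIGHT
india
<<<<<<< LEFT
alpha
=======
lima
>>>>>>> RIGHT
foxtrot

Derivation:
Final LEFT:  [bravo, lima, foxtrot, bravo, hotel, alpha, foxtrot]
Final RIGHT: [hotel, lima, hotel, kilo, india, lima, hotel]
i=0: L=bravo, R=hotel=BASE -> take LEFT -> bravo
i=1: L=lima R=lima -> agree -> lima
i=2: L=foxtrot, R=hotel=BASE -> take LEFT -> foxtrot
i=3: BASE=alpha L=bravo R=kilo all differ -> CONFLICT
i=4: L=hotel=BASE, R=india -> take RIGHT -> india
i=5: BASE=kilo L=alpha R=lima all differ -> CONFLICT
i=6: L=foxtrot, R=hotel=BASE -> take LEFT -> foxtrot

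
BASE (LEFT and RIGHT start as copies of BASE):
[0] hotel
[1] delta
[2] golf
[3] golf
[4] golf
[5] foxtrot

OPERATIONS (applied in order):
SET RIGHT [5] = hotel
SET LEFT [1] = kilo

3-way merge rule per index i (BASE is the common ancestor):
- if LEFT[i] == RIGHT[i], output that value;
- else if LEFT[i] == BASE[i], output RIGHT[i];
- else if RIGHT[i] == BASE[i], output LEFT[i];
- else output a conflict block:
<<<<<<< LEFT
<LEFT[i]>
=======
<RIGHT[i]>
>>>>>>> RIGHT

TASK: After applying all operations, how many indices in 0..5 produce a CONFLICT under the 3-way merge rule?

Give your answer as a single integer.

Final LEFT:  [hotel, kilo, golf, golf, golf, foxtrot]
Final RIGHT: [hotel, delta, golf, golf, golf, hotel]
i=0: L=hotel R=hotel -> agree -> hotel
i=1: L=kilo, R=delta=BASE -> take LEFT -> kilo
i=2: L=golf R=golf -> agree -> golf
i=3: L=golf R=golf -> agree -> golf
i=4: L=golf R=golf -> agree -> golf
i=5: L=foxtrot=BASE, R=hotel -> take RIGHT -> hotel
Conflict count: 0

Answer: 0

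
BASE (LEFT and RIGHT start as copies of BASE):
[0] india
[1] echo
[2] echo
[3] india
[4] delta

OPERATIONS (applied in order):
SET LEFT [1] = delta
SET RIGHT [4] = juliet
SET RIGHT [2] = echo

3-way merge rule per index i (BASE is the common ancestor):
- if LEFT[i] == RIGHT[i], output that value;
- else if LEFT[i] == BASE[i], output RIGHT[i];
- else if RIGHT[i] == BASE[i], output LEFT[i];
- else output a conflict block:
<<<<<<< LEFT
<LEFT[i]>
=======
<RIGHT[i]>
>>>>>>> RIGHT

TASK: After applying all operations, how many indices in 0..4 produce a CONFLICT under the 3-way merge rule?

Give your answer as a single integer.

Answer: 0

Derivation:
Final LEFT:  [india, delta, echo, india, delta]
Final RIGHT: [india, echo, echo, india, juliet]
i=0: L=india R=india -> agree -> india
i=1: L=delta, R=echo=BASE -> take LEFT -> delta
i=2: L=echo R=echo -> agree -> echo
i=3: L=india R=india -> agree -> india
i=4: L=delta=BASE, R=juliet -> take RIGHT -> juliet
Conflict count: 0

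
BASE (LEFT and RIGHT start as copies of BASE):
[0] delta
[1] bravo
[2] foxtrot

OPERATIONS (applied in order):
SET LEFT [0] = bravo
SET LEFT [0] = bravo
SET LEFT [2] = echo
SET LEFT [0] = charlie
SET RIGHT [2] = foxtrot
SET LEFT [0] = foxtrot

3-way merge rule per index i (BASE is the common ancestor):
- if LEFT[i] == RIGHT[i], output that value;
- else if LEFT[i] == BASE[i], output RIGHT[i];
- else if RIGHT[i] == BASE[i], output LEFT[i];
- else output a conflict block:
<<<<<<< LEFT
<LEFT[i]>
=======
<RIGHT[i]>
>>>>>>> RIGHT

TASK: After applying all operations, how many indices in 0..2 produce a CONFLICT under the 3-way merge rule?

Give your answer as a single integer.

Answer: 0

Derivation:
Final LEFT:  [foxtrot, bravo, echo]
Final RIGHT: [delta, bravo, foxtrot]
i=0: L=foxtrot, R=delta=BASE -> take LEFT -> foxtrot
i=1: L=bravo R=bravo -> agree -> bravo
i=2: L=echo, R=foxtrot=BASE -> take LEFT -> echo
Conflict count: 0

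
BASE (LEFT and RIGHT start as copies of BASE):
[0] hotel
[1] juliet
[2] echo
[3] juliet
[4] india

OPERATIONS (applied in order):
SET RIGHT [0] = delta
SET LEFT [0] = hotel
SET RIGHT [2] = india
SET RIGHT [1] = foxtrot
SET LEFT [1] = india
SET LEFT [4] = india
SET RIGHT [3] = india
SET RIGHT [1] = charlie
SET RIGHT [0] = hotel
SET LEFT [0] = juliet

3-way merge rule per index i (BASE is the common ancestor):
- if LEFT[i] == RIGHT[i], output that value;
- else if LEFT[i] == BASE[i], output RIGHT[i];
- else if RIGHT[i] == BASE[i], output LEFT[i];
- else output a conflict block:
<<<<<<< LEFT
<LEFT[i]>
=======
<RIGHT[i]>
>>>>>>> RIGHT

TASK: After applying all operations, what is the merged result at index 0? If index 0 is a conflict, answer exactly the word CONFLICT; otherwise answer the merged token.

Final LEFT:  [juliet, india, echo, juliet, india]
Final RIGHT: [hotel, charlie, india, india, india]
i=0: L=juliet, R=hotel=BASE -> take LEFT -> juliet
i=1: BASE=juliet L=india R=charlie all differ -> CONFLICT
i=2: L=echo=BASE, R=india -> take RIGHT -> india
i=3: L=juliet=BASE, R=india -> take RIGHT -> india
i=4: L=india R=india -> agree -> india
Index 0 -> juliet

Answer: juliet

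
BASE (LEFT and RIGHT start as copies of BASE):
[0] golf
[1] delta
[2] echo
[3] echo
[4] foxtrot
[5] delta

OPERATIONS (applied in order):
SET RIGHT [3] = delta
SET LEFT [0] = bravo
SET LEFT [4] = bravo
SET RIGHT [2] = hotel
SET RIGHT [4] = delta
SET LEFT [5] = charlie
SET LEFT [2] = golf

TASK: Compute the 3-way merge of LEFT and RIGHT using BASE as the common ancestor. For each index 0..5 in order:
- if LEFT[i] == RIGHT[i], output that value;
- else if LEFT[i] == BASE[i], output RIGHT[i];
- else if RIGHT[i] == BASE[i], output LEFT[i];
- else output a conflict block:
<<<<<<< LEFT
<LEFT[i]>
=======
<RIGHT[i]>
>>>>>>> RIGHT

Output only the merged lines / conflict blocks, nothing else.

Final LEFT:  [bravo, delta, golf, echo, bravo, charlie]
Final RIGHT: [golf, delta, hotel, delta, delta, delta]
i=0: L=bravo, R=golf=BASE -> take LEFT -> bravo
i=1: L=delta R=delta -> agree -> delta
i=2: BASE=echo L=golf R=hotel all differ -> CONFLICT
i=3: L=echo=BASE, R=delta -> take RIGHT -> delta
i=4: BASE=foxtrot L=bravo R=delta all differ -> CONFLICT
i=5: L=charlie, R=delta=BASE -> take LEFT -> charlie

Answer: bravo
delta
<<<<<<< LEFT
golf
=======
hotel
>>>>>>> RIGHT
delta
<<<<<<< LEFT
bravo
=======
delta
>>>>>>> RIGHT
charlie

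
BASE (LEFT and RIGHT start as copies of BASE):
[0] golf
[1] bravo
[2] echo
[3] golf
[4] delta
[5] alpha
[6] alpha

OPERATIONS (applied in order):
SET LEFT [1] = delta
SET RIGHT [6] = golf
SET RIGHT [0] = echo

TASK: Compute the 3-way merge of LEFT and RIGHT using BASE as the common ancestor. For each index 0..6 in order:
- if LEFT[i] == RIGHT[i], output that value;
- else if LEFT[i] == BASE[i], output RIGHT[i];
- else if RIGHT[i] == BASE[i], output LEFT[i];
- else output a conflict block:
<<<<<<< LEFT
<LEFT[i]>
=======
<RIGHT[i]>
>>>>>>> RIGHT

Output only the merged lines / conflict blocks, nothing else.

Final LEFT:  [golf, delta, echo, golf, delta, alpha, alpha]
Final RIGHT: [echo, bravo, echo, golf, delta, alpha, golf]
i=0: L=golf=BASE, R=echo -> take RIGHT -> echo
i=1: L=delta, R=bravo=BASE -> take LEFT -> delta
i=2: L=echo R=echo -> agree -> echo
i=3: L=golf R=golf -> agree -> golf
i=4: L=delta R=delta -> agree -> delta
i=5: L=alpha R=alpha -> agree -> alpha
i=6: L=alpha=BASE, R=golf -> take RIGHT -> golf

Answer: echo
delta
echo
golf
delta
alpha
golf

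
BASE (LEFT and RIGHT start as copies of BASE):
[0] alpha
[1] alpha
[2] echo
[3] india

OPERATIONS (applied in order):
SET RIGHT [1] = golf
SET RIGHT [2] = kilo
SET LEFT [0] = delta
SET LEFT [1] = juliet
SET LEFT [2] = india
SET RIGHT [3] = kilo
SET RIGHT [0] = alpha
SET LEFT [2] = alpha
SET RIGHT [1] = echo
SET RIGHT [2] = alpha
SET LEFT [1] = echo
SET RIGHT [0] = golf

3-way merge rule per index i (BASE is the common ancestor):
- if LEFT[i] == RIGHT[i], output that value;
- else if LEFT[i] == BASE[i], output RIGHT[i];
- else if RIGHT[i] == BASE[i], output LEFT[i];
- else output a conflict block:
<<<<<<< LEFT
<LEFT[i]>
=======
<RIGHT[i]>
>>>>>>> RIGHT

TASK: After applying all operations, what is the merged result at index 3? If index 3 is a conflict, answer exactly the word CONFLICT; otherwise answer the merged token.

Answer: kilo

Derivation:
Final LEFT:  [delta, echo, alpha, india]
Final RIGHT: [golf, echo, alpha, kilo]
i=0: BASE=alpha L=delta R=golf all differ -> CONFLICT
i=1: L=echo R=echo -> agree -> echo
i=2: L=alpha R=alpha -> agree -> alpha
i=3: L=india=BASE, R=kilo -> take RIGHT -> kilo
Index 3 -> kilo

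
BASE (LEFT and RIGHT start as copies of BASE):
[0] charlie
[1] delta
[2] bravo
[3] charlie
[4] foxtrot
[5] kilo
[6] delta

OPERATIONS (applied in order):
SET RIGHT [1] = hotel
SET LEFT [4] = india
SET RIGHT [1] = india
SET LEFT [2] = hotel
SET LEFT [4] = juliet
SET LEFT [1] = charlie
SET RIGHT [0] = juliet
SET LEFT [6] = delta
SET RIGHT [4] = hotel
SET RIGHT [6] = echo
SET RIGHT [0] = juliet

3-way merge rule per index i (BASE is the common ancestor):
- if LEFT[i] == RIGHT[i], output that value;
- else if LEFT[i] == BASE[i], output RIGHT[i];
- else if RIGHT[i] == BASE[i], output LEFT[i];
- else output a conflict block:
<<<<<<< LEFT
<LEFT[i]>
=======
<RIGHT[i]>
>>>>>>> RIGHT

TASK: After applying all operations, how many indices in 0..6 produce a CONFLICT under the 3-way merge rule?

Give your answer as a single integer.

Final LEFT:  [charlie, charlie, hotel, charlie, juliet, kilo, delta]
Final RIGHT: [juliet, india, bravo, charlie, hotel, kilo, echo]
i=0: L=charlie=BASE, R=juliet -> take RIGHT -> juliet
i=1: BASE=delta L=charlie R=india all differ -> CONFLICT
i=2: L=hotel, R=bravo=BASE -> take LEFT -> hotel
i=3: L=charlie R=charlie -> agree -> charlie
i=4: BASE=foxtrot L=juliet R=hotel all differ -> CONFLICT
i=5: L=kilo R=kilo -> agree -> kilo
i=6: L=delta=BASE, R=echo -> take RIGHT -> echo
Conflict count: 2

Answer: 2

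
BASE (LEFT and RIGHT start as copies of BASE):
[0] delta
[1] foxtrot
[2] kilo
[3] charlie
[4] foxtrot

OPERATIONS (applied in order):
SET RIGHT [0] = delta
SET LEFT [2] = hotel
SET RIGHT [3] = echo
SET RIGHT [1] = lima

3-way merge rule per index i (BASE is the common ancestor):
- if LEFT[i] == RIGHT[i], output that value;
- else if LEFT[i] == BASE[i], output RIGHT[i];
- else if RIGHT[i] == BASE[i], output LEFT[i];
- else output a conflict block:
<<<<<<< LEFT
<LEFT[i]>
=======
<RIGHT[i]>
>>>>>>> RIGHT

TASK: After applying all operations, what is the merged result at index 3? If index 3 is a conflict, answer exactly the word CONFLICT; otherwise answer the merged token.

Answer: echo

Derivation:
Final LEFT:  [delta, foxtrot, hotel, charlie, foxtrot]
Final RIGHT: [delta, lima, kilo, echo, foxtrot]
i=0: L=delta R=delta -> agree -> delta
i=1: L=foxtrot=BASE, R=lima -> take RIGHT -> lima
i=2: L=hotel, R=kilo=BASE -> take LEFT -> hotel
i=3: L=charlie=BASE, R=echo -> take RIGHT -> echo
i=4: L=foxtrot R=foxtrot -> agree -> foxtrot
Index 3 -> echo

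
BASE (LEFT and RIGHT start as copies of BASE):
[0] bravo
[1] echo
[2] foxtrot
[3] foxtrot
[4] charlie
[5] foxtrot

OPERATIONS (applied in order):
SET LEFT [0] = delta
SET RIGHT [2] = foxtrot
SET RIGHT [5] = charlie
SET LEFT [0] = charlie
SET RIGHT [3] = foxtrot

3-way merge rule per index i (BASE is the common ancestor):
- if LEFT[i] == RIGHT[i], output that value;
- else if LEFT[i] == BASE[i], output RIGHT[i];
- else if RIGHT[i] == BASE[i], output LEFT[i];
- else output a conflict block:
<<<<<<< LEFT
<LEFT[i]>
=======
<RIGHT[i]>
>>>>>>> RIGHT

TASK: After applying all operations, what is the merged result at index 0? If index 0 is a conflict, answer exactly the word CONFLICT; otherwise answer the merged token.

Answer: charlie

Derivation:
Final LEFT:  [charlie, echo, foxtrot, foxtrot, charlie, foxtrot]
Final RIGHT: [bravo, echo, foxtrot, foxtrot, charlie, charlie]
i=0: L=charlie, R=bravo=BASE -> take LEFT -> charlie
i=1: L=echo R=echo -> agree -> echo
i=2: L=foxtrot R=foxtrot -> agree -> foxtrot
i=3: L=foxtrot R=foxtrot -> agree -> foxtrot
i=4: L=charlie R=charlie -> agree -> charlie
i=5: L=foxtrot=BASE, R=charlie -> take RIGHT -> charlie
Index 0 -> charlie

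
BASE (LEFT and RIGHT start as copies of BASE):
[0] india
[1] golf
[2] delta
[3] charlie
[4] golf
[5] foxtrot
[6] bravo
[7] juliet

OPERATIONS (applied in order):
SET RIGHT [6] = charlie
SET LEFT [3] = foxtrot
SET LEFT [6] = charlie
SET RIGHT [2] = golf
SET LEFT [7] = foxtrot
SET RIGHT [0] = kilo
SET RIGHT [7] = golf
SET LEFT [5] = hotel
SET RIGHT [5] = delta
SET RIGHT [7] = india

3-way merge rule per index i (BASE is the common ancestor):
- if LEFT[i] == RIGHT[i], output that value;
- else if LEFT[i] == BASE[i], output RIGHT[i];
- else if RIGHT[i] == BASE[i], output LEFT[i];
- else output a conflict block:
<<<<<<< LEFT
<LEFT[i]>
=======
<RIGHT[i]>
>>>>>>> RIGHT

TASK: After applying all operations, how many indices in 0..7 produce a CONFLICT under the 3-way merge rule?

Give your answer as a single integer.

Answer: 2

Derivation:
Final LEFT:  [india, golf, delta, foxtrot, golf, hotel, charlie, foxtrot]
Final RIGHT: [kilo, golf, golf, charlie, golf, delta, charlie, india]
i=0: L=india=BASE, R=kilo -> take RIGHT -> kilo
i=1: L=golf R=golf -> agree -> golf
i=2: L=delta=BASE, R=golf -> take RIGHT -> golf
i=3: L=foxtrot, R=charlie=BASE -> take LEFT -> foxtrot
i=4: L=golf R=golf -> agree -> golf
i=5: BASE=foxtrot L=hotel R=delta all differ -> CONFLICT
i=6: L=charlie R=charlie -> agree -> charlie
i=7: BASE=juliet L=foxtrot R=india all differ -> CONFLICT
Conflict count: 2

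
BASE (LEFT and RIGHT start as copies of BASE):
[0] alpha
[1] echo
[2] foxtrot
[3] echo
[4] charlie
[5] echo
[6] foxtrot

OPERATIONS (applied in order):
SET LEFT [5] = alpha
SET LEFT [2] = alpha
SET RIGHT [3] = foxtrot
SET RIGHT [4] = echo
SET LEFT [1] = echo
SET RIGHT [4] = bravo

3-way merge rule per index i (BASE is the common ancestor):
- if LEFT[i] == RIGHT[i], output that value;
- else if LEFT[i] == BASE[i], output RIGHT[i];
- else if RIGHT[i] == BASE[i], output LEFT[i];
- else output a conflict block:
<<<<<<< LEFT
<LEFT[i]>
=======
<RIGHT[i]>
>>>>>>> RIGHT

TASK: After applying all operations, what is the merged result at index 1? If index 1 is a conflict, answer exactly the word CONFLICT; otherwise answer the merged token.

Answer: echo

Derivation:
Final LEFT:  [alpha, echo, alpha, echo, charlie, alpha, foxtrot]
Final RIGHT: [alpha, echo, foxtrot, foxtrot, bravo, echo, foxtrot]
i=0: L=alpha R=alpha -> agree -> alpha
i=1: L=echo R=echo -> agree -> echo
i=2: L=alpha, R=foxtrot=BASE -> take LEFT -> alpha
i=3: L=echo=BASE, R=foxtrot -> take RIGHT -> foxtrot
i=4: L=charlie=BASE, R=bravo -> take RIGHT -> bravo
i=5: L=alpha, R=echo=BASE -> take LEFT -> alpha
i=6: L=foxtrot R=foxtrot -> agree -> foxtrot
Index 1 -> echo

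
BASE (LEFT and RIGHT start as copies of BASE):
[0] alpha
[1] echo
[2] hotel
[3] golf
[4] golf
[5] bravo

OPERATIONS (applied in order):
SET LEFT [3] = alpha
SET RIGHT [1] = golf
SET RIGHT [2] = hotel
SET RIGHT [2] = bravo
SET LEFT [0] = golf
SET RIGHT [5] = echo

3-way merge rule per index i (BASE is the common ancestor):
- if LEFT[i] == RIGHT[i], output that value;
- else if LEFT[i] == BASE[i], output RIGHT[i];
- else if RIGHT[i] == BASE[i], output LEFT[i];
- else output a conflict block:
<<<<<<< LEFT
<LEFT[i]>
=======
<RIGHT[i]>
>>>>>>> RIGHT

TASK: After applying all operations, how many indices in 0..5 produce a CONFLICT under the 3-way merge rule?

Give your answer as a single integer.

Final LEFT:  [golf, echo, hotel, alpha, golf, bravo]
Final RIGHT: [alpha, golf, bravo, golf, golf, echo]
i=0: L=golf, R=alpha=BASE -> take LEFT -> golf
i=1: L=echo=BASE, R=golf -> take RIGHT -> golf
i=2: L=hotel=BASE, R=bravo -> take RIGHT -> bravo
i=3: L=alpha, R=golf=BASE -> take LEFT -> alpha
i=4: L=golf R=golf -> agree -> golf
i=5: L=bravo=BASE, R=echo -> take RIGHT -> echo
Conflict count: 0

Answer: 0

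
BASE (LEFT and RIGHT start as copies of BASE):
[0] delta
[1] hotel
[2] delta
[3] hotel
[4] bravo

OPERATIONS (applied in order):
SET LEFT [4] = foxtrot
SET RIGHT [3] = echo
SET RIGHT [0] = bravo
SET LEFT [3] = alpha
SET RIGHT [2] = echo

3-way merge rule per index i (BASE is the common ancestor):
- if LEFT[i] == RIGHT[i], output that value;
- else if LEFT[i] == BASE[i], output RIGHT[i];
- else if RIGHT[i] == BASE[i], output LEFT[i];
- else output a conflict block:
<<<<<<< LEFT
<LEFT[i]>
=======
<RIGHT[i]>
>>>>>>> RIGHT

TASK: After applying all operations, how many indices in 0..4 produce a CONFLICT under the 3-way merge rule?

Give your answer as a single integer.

Final LEFT:  [delta, hotel, delta, alpha, foxtrot]
Final RIGHT: [bravo, hotel, echo, echo, bravo]
i=0: L=delta=BASE, R=bravo -> take RIGHT -> bravo
i=1: L=hotel R=hotel -> agree -> hotel
i=2: L=delta=BASE, R=echo -> take RIGHT -> echo
i=3: BASE=hotel L=alpha R=echo all differ -> CONFLICT
i=4: L=foxtrot, R=bravo=BASE -> take LEFT -> foxtrot
Conflict count: 1

Answer: 1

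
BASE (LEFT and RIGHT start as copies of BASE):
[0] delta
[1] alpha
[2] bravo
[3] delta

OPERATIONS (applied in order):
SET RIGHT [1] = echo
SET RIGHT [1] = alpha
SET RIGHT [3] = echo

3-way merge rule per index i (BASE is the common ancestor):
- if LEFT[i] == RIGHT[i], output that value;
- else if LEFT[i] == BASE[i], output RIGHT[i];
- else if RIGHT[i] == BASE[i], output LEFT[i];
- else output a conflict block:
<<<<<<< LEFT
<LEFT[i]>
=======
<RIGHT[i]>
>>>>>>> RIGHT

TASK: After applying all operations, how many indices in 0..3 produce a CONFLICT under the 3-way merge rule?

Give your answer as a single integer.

Answer: 0

Derivation:
Final LEFT:  [delta, alpha, bravo, delta]
Final RIGHT: [delta, alpha, bravo, echo]
i=0: L=delta R=delta -> agree -> delta
i=1: L=alpha R=alpha -> agree -> alpha
i=2: L=bravo R=bravo -> agree -> bravo
i=3: L=delta=BASE, R=echo -> take RIGHT -> echo
Conflict count: 0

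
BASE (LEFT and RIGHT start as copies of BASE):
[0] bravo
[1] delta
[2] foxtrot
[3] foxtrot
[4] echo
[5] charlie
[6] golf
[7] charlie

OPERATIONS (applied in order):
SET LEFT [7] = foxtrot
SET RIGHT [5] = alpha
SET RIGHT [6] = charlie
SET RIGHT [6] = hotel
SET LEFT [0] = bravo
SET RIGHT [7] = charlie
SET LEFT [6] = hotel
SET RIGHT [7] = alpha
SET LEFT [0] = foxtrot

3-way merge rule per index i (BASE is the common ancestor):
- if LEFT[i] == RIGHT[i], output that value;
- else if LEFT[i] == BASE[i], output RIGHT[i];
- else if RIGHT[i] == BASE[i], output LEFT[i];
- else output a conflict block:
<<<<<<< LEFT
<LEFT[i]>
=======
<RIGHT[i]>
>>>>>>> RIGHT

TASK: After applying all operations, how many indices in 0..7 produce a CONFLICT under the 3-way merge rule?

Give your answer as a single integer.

Final LEFT:  [foxtrot, delta, foxtrot, foxtrot, echo, charlie, hotel, foxtrot]
Final RIGHT: [bravo, delta, foxtrot, foxtrot, echo, alpha, hotel, alpha]
i=0: L=foxtrot, R=bravo=BASE -> take LEFT -> foxtrot
i=1: L=delta R=delta -> agree -> delta
i=2: L=foxtrot R=foxtrot -> agree -> foxtrot
i=3: L=foxtrot R=foxtrot -> agree -> foxtrot
i=4: L=echo R=echo -> agree -> echo
i=5: L=charlie=BASE, R=alpha -> take RIGHT -> alpha
i=6: L=hotel R=hotel -> agree -> hotel
i=7: BASE=charlie L=foxtrot R=alpha all differ -> CONFLICT
Conflict count: 1

Answer: 1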